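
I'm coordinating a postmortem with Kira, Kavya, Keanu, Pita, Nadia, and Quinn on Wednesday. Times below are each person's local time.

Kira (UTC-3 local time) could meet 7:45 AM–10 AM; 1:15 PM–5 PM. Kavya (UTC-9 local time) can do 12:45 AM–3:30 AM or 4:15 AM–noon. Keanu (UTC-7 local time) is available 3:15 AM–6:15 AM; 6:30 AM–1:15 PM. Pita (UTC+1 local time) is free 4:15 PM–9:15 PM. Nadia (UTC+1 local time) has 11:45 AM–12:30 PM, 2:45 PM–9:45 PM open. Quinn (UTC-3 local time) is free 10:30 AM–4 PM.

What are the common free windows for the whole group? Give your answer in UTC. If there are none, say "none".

16:15-19:00

Kira in UTC: 10:45-13:00, 16:15-20:00 (add 3h to convert from UTC-3).
Kavya in UTC: 09:45-12:30, 13:15-21:00 (add 9h to convert from UTC-9).
Keanu in UTC: 10:15-13:15, 13:30-20:15 (add 7h to convert from UTC-7).
Pita in UTC: 15:15-20:15 (subtract 1h to convert from UTC+1).
Nadia in UTC: 10:45-11:30, 13:45-20:45 (subtract 1h to convert from UTC+1).
Quinn in UTC: 13:30-19:00 (add 3h to convert from UTC-3).
Kira ∩ Kavya: 10:45-12:30, 16:15-20:00.
Kira ∩ Kavya ∩ Keanu: 10:45-12:30, 16:15-20:00.
Kira ∩ Kavya ∩ Keanu ∩ Pita: 16:15-20:00.
Kira ∩ Kavya ∩ Keanu ∩ Pita ∩ Nadia: 16:15-20:00.
Kira ∩ Kavya ∩ Keanu ∩ Pita ∩ Nadia ∩ Quinn: 16:15-19:00.
So the common availability across everyone is 16:15-19:00.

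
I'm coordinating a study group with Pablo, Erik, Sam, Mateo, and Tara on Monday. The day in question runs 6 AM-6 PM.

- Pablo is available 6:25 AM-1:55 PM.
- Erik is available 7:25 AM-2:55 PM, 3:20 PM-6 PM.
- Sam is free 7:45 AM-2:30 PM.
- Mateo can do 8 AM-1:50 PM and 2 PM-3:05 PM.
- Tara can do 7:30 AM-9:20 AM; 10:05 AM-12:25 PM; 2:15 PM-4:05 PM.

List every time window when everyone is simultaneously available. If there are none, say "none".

08:00-09:20, 10:05-12:25

Pablo ∩ Erik: 07:25-13:55.
Pablo ∩ Erik ∩ Sam: 07:45-13:55.
Pablo ∩ Erik ∩ Sam ∩ Mateo: 08:00-13:50.
Pablo ∩ Erik ∩ Sam ∩ Mateo ∩ Tara: 08:00-09:20, 10:05-12:25.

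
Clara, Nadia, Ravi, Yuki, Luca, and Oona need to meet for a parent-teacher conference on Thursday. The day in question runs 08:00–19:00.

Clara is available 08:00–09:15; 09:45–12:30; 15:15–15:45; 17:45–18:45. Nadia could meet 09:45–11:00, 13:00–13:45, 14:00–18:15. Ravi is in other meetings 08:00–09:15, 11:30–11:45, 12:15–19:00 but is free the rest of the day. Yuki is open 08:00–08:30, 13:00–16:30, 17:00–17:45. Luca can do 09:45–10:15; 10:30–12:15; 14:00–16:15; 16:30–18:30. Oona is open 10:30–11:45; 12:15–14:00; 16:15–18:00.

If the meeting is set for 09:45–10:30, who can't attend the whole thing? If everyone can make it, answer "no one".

Luca, Oona, Yuki

Clara free: 08:00-09:15, 09:45-12:30, 15:15-15:45, 17:45-18:45.
Nadia free: 09:45-11:00, 13:00-13:45, 14:00-18:15.
Ravi free: 09:15-11:30, 11:45-12:15 (invert busy blocks within the working day).
Yuki free: 08:00-08:30, 13:00-16:30, 17:00-17:45.
Luca free: 09:45-10:15, 10:30-12:15, 14:00-16:15, 16:30-18:30.
Oona free: 10:30-11:45, 12:15-14:00, 16:15-18:00.
Clara: free for 09:45-10:30. Nadia: free for 09:45-10:30. Ravi: free for 09:45-10:30. Yuki: not fully free for 09:45-10:30. Luca: not fully free for 09:45-10:30. Oona: not fully free for 09:45-10:30.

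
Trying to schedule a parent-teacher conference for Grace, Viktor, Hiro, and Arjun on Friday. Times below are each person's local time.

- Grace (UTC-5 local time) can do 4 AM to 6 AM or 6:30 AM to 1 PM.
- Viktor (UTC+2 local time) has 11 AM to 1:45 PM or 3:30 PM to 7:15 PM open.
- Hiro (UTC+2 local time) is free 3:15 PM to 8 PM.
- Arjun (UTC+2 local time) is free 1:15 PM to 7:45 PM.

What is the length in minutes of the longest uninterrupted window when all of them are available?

225

Grace in UTC: 09:00-11:00, 11:30-18:00 (add 5h to convert from UTC-5).
Viktor in UTC: 09:00-11:45, 13:30-17:15 (subtract 2h to convert from UTC+2).
Hiro in UTC: 13:15-18:00 (subtract 2h to convert from UTC+2).
Arjun in UTC: 11:15-17:45 (subtract 2h to convert from UTC+2).
Grace ∩ Viktor: 09:00-11:00, 11:30-11:45, 13:30-17:15.
Grace ∩ Viktor ∩ Hiro: 13:30-17:15.
Grace ∩ Viktor ∩ Hiro ∩ Arjun: 13:30-17:15.
Those are the intersection windows.
The longest is 13:30-17:15 at 225 minutes.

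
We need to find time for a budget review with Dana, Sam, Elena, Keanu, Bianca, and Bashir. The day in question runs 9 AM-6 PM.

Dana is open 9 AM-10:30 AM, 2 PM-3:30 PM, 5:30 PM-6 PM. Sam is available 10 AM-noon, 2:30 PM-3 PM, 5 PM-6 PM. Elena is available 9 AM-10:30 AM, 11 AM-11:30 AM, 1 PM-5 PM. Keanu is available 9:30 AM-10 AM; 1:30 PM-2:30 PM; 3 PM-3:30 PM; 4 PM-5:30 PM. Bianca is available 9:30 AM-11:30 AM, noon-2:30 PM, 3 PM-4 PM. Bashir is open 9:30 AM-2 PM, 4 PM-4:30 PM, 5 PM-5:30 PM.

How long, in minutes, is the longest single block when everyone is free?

0

Dana ∩ Sam: 10:00-10:30, 14:30-15:00, 17:30-18:00.
Dana ∩ Sam ∩ Elena: 10:00-10:30, 14:30-15:00.
Dana ∩ Sam ∩ Elena ∩ Keanu: ∅.
Dana ∩ Sam ∩ Elena ∩ Keanu ∩ Bianca: ∅.
Dana ∩ Sam ∩ Elena ∩ Keanu ∩ Bianca ∩ Bashir: ∅.
There is no time when everyone is free.
No common window exists, so the longest block is 0 minutes.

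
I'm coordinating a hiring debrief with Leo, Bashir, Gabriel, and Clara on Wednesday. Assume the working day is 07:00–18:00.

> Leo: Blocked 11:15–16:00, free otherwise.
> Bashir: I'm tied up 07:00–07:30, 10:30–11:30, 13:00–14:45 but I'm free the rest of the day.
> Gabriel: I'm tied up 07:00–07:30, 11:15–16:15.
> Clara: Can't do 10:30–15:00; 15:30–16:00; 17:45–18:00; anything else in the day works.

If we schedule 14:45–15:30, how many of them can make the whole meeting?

Leo free: 07:00-11:15, 16:00-18:00 (invert busy blocks within the working day).
Bashir free: 07:30-10:30, 11:30-13:00, 14:45-18:00 (invert busy blocks within the working day).
Gabriel free: 07:30-11:15, 16:15-18:00 (invert busy blocks within the working day).
Clara free: 07:00-10:30, 15:00-15:30, 16:00-17:45 (invert busy blocks within the working day).
Bashir can make the full 14:45-15:30 slot — that's 1.

1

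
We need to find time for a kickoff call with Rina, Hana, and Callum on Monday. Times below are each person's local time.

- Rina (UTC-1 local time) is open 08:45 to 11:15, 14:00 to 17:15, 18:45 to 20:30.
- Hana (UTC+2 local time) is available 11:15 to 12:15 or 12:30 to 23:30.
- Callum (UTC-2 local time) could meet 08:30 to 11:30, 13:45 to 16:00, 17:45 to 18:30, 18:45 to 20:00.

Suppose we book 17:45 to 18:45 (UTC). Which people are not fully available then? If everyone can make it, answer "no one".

Callum, Rina

Rina in UTC: 09:45-12:15, 15:00-18:15, 19:45-21:30 (add 1h to convert from UTC-1).
Hana in UTC: 09:15-10:15, 10:30-21:30 (subtract 2h to convert from UTC+2).
Callum in UTC: 10:30-13:30, 15:45-18:00, 19:45-20:30, 20:45-22:00 (add 2h to convert from UTC-2).
Rina: not fully free for 17:45-18:45. Hana: free for 17:45-18:45. Callum: not fully free for 17:45-18:45.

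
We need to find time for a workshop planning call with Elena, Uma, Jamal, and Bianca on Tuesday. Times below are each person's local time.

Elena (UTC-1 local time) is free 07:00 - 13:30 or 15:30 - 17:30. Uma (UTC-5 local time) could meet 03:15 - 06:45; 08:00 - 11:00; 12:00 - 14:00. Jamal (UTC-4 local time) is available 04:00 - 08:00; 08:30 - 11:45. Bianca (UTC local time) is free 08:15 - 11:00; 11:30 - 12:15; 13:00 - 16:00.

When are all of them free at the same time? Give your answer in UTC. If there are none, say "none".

08:15-11:00, 11:30-11:45, 13:00-14:30

Elena in UTC: 08:00-14:30, 16:30-18:30 (add 1h to convert from UTC-1).
Uma in UTC: 08:15-11:45, 13:00-16:00, 17:00-19:00 (add 5h to convert from UTC-5).
Jamal in UTC: 08:00-12:00, 12:30-15:45 (add 4h to convert from UTC-4).
Bianca in UTC: 08:15-11:00, 11:30-12:15, 13:00-16:00.
Elena ∩ Uma: 08:15-11:45, 13:00-14:30, 17:00-18:30.
Elena ∩ Uma ∩ Jamal: 08:15-11:45, 13:00-14:30.
Elena ∩ Uma ∩ Jamal ∩ Bianca: 08:15-11:00, 11:30-11:45, 13:00-14:30.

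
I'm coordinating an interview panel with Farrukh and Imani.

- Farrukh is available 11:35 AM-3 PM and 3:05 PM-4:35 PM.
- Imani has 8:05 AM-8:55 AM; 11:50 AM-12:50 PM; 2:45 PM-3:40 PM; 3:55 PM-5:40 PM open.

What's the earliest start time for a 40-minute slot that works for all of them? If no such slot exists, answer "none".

11:50

Farrukh ∩ Imani: 11:50-12:50, 14:45-15:00, 15:05-15:40, 15:55-16:35.
The first common window of at least 40 minutes is 11:50-12:50, so the earliest start is 11:50.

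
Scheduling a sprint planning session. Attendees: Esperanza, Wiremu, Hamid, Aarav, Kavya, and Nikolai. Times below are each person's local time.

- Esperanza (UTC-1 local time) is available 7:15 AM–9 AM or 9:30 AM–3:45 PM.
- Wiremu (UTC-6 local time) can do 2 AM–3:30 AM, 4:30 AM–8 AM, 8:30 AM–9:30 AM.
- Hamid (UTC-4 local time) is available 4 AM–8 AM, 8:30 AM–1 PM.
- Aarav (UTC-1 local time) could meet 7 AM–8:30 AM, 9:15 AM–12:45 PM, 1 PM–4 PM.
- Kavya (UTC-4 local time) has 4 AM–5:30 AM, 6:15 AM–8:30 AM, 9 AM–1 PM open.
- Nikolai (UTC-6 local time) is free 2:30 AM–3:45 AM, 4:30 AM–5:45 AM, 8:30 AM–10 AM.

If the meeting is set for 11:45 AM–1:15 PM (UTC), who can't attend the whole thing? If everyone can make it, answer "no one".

Esperanza in UTC: 08:15-10:00, 10:30-16:45 (add 1h to convert from UTC-1).
Wiremu in UTC: 08:00-09:30, 10:30-14:00, 14:30-15:30 (add 6h to convert from UTC-6).
Hamid in UTC: 08:00-12:00, 12:30-17:00 (add 4h to convert from UTC-4).
Aarav in UTC: 08:00-09:30, 10:15-13:45, 14:00-17:00 (add 1h to convert from UTC-1).
Kavya in UTC: 08:00-09:30, 10:15-12:30, 13:00-17:00 (add 4h to convert from UTC-4).
Nikolai in UTC: 08:30-09:45, 10:30-11:45, 14:30-16:00 (add 6h to convert from UTC-6).
Esperanza: free for 11:45-13:15. Wiremu: free for 11:45-13:15. Hamid: not fully free for 11:45-13:15. Aarav: free for 11:45-13:15. Kavya: not fully free for 11:45-13:15. Nikolai: not fully free for 11:45-13:15.

Hamid, Kavya, Nikolai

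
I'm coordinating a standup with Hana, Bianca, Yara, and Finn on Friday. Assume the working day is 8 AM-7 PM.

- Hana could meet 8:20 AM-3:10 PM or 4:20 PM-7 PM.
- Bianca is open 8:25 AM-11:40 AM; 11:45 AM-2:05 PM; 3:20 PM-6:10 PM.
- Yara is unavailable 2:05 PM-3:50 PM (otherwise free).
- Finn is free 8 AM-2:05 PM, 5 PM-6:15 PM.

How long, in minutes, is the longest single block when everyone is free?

195

Hana free: 08:20-15:10, 16:20-19:00.
Bianca free: 08:25-11:40, 11:45-14:05, 15:20-18:10.
Yara free: 08:00-14:05, 15:50-19:00 (invert busy blocks within the working day).
Finn free: 08:00-14:05, 17:00-18:15.
Hana ∩ Bianca: 08:25-11:40, 11:45-14:05, 16:20-18:10.
Hana ∩ Bianca ∩ Yara: 08:25-11:40, 11:45-14:05, 16:20-18:10.
Hana ∩ Bianca ∩ Yara ∩ Finn: 08:25-11:40, 11:45-14:05, 17:00-18:10.
The longest is 08:25-11:40 at 195 minutes.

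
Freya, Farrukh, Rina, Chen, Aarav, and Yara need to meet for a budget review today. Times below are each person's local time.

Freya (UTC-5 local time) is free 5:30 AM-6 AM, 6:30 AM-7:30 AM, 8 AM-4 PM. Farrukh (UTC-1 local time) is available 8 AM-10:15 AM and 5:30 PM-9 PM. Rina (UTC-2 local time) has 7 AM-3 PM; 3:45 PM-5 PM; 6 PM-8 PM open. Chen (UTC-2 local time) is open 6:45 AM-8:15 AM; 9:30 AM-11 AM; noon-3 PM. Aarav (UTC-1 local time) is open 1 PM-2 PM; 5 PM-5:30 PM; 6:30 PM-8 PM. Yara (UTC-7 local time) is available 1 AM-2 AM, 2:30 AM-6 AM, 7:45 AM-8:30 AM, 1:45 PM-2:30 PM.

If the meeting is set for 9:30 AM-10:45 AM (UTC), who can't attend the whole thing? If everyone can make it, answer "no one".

Aarav, Chen, Freya

Freya in UTC: 10:30-11:00, 11:30-12:30, 13:00-21:00 (add 5h to convert from UTC-5).
Farrukh in UTC: 09:00-11:15, 18:30-22:00 (add 1h to convert from UTC-1).
Rina in UTC: 09:00-17:00, 17:45-19:00, 20:00-22:00 (add 2h to convert from UTC-2).
Chen in UTC: 08:45-10:15, 11:30-13:00, 14:00-17:00 (add 2h to convert from UTC-2).
Aarav in UTC: 14:00-15:00, 18:00-18:30, 19:30-21:00 (add 1h to convert from UTC-1).
Yara in UTC: 08:00-09:00, 09:30-13:00, 14:45-15:30, 20:45-21:30 (add 7h to convert from UTC-7).
Freya: not fully free for 09:30-10:45. Farrukh: free for 09:30-10:45. Rina: free for 09:30-10:45. Chen: not fully free for 09:30-10:45. Aarav: not fully free for 09:30-10:45. Yara: free for 09:30-10:45.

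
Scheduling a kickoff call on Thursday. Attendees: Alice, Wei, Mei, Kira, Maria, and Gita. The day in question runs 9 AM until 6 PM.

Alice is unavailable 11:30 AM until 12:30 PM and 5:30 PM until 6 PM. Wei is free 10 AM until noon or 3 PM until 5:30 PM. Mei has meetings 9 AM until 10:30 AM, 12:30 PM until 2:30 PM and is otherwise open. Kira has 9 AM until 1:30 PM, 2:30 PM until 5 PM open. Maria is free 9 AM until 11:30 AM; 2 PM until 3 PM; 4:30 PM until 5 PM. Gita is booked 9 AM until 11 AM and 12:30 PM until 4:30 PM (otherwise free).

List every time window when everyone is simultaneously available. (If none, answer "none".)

11:00-11:30, 16:30-17:00

Alice free: 09:00-11:30, 12:30-17:30 (invert busy blocks within the working day).
Wei free: 10:00-12:00, 15:00-17:30.
Mei free: 10:30-12:30, 14:30-18:00 (invert busy blocks within the working day).
Kira free: 09:00-13:30, 14:30-17:00.
Maria free: 09:00-11:30, 14:00-15:00, 16:30-17:00.
Gita free: 11:00-12:30, 16:30-18:00 (invert busy blocks within the working day).
Alice ∩ Wei: 10:00-11:30, 15:00-17:30.
Alice ∩ Wei ∩ Mei: 10:30-11:30, 15:00-17:30.
Alice ∩ Wei ∩ Mei ∩ Kira: 10:30-11:30, 15:00-17:00.
Alice ∩ Wei ∩ Mei ∩ Kira ∩ Maria: 10:30-11:30, 16:30-17:00.
Alice ∩ Wei ∩ Mei ∩ Kira ∩ Maria ∩ Gita: 11:00-11:30, 16:30-17:00.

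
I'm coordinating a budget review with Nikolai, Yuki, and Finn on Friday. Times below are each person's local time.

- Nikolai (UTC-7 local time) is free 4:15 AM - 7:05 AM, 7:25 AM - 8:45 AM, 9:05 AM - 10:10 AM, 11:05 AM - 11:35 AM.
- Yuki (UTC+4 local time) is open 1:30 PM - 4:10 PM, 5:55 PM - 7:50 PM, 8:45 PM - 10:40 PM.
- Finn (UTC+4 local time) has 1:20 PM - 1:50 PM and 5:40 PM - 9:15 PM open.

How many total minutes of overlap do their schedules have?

115

Nikolai in UTC: 11:15-14:05, 14:25-15:45, 16:05-17:10, 18:05-18:35 (add 7h to convert from UTC-7).
Yuki in UTC: 09:30-12:10, 13:55-15:50, 16:45-18:40 (subtract 4h to convert from UTC+4).
Finn in UTC: 09:20-09:50, 13:40-17:15 (subtract 4h to convert from UTC+4).
Nikolai ∩ Yuki: 11:15-12:10, 13:55-14:05, 14:25-15:45, 16:45-17:10, 18:05-18:35.
Nikolai ∩ Yuki ∩ Finn: 13:55-14:05, 14:25-15:45, 16:45-17:10.
Summing the common windows: 10 + 80 + 25 = 115 minutes.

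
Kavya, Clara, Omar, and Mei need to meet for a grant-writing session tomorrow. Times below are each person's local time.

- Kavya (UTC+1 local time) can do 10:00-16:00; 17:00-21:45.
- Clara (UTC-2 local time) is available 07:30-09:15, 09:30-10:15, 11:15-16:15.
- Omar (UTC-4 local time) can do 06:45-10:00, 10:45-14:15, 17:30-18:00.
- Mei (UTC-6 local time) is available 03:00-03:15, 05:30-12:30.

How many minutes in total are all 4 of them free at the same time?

240

Kavya in UTC: 09:00-15:00, 16:00-20:45 (subtract 1h to convert from UTC+1).
Clara in UTC: 09:30-11:15, 11:30-12:15, 13:15-18:15 (add 2h to convert from UTC-2).
Omar in UTC: 10:45-14:00, 14:45-18:15, 21:30-22:00 (add 4h to convert from UTC-4).
Mei in UTC: 09:00-09:15, 11:30-18:30 (add 6h to convert from UTC-6).
Kavya ∩ Clara: 09:30-11:15, 11:30-12:15, 13:15-15:00, 16:00-18:15.
Kavya ∩ Clara ∩ Omar: 10:45-11:15, 11:30-12:15, 13:15-14:00, 14:45-15:00, 16:00-18:15.
Kavya ∩ Clara ∩ Omar ∩ Mei: 11:30-12:15, 13:15-14:00, 14:45-15:00, 16:00-18:15.
Summing the common windows: 45 + 45 + 15 + 135 = 240 minutes.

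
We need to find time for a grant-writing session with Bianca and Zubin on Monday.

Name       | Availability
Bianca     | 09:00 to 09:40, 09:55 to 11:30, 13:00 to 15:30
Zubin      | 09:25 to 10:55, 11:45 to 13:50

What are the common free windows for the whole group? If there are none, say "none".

09:25-09:40, 09:55-10:55, 13:00-13:50

Bianca ∩ Zubin: 09:25-09:40, 09:55-10:55, 13:00-13:50.
Those are the intersection windows.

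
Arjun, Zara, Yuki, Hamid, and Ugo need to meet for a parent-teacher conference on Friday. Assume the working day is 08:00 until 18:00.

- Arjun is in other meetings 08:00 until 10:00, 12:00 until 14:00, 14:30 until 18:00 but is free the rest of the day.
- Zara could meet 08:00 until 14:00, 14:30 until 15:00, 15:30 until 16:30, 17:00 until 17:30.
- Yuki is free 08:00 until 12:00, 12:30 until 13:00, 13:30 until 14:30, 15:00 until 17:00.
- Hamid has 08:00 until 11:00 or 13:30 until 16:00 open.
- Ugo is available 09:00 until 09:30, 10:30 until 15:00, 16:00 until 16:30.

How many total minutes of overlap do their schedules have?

30

Arjun free: 10:00-12:00, 14:00-14:30 (invert busy blocks within the working day).
Zara free: 08:00-14:00, 14:30-15:00, 15:30-16:30, 17:00-17:30.
Yuki free: 08:00-12:00, 12:30-13:00, 13:30-14:30, 15:00-17:00.
Hamid free: 08:00-11:00, 13:30-16:00.
Ugo free: 09:00-09:30, 10:30-15:00, 16:00-16:30.
Arjun ∩ Zara: 10:00-12:00.
Arjun ∩ Zara ∩ Yuki: 10:00-12:00.
Arjun ∩ Zara ∩ Yuki ∩ Hamid: 10:00-11:00.
Arjun ∩ Zara ∩ Yuki ∩ Hamid ∩ Ugo: 10:30-11:00.
So the common availability across everyone is 10:30-11:00.
That's a single block of 30 minutes.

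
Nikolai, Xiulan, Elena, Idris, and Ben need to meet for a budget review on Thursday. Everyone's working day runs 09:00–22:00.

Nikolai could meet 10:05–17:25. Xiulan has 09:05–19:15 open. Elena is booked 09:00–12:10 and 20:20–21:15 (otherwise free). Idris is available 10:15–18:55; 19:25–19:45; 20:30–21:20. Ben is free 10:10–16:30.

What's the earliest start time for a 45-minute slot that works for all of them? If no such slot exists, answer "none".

12:10

Nikolai free: 10:05-17:25.
Xiulan free: 09:05-19:15.
Elena free: 12:10-20:20, 21:15-22:00 (invert busy blocks within the working day).
Idris free: 10:15-18:55, 19:25-19:45, 20:30-21:20.
Ben free: 10:10-16:30.
Nikolai ∩ Xiulan: 10:05-17:25.
Nikolai ∩ Xiulan ∩ Elena: 12:10-17:25.
Nikolai ∩ Xiulan ∩ Elena ∩ Idris: 12:10-17:25.
Nikolai ∩ Xiulan ∩ Elena ∩ Idris ∩ Ben: 12:10-16:30.
Those are the intersection windows.
The first common window of at least 45 minutes is 12:10-16:30, so the earliest start is 12:10.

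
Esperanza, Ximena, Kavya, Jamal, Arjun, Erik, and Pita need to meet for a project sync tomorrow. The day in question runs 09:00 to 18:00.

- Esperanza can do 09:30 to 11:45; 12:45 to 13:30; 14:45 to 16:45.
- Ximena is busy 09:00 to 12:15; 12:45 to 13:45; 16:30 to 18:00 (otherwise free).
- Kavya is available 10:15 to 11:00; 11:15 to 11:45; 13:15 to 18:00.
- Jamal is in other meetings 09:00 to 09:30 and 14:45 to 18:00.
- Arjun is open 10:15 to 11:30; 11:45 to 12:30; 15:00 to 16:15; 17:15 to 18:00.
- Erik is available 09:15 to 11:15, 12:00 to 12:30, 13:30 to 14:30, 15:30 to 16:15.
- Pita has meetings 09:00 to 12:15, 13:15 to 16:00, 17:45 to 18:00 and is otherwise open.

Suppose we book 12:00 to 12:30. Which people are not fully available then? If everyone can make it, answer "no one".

Esperanza, Kavya, Pita, Ximena

Esperanza free: 09:30-11:45, 12:45-13:30, 14:45-16:45.
Ximena free: 12:15-12:45, 13:45-16:30 (invert busy blocks within the working day).
Kavya free: 10:15-11:00, 11:15-11:45, 13:15-18:00.
Jamal free: 09:30-14:45 (invert busy blocks within the working day).
Arjun free: 10:15-11:30, 11:45-12:30, 15:00-16:15, 17:15-18:00.
Erik free: 09:15-11:15, 12:00-12:30, 13:30-14:30, 15:30-16:15.
Pita free: 12:15-13:15, 16:00-17:45 (invert busy blocks within the working day).
Esperanza: not fully free for 12:00-12:30. Ximena: not fully free for 12:00-12:30. Kavya: not fully free for 12:00-12:30. Jamal: free for 12:00-12:30. Arjun: free for 12:00-12:30. Erik: free for 12:00-12:30. Pita: not fully free for 12:00-12:30.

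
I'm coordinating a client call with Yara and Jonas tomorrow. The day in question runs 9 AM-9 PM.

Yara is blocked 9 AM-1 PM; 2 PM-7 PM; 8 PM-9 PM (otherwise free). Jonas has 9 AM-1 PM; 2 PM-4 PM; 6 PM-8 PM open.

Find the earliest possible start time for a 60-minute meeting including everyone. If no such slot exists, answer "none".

19:00

Yara free: 13:00-14:00, 19:00-20:00 (invert busy blocks within the working day).
Jonas free: 09:00-13:00, 14:00-16:00, 18:00-20:00.
Yara ∩ Jonas: 19:00-20:00.
The first common window of at least 60 minutes is 19:00-20:00, so the earliest start is 19:00.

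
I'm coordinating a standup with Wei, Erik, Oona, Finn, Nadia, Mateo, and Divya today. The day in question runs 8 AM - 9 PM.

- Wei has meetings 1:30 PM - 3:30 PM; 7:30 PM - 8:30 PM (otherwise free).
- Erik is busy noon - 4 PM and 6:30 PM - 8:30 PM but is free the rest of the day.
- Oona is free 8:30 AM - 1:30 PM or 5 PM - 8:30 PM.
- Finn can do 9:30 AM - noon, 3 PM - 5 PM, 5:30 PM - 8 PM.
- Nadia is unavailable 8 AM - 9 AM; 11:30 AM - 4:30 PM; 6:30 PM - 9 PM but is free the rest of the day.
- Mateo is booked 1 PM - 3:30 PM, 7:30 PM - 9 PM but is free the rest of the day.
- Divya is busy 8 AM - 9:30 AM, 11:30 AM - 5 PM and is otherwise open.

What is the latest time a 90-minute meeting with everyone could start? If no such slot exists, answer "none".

Wei free: 08:00-13:30, 15:30-19:30, 20:30-21:00 (invert busy blocks within the working day).
Erik free: 08:00-12:00, 16:00-18:30, 20:30-21:00 (invert busy blocks within the working day).
Oona free: 08:30-13:30, 17:00-20:30.
Finn free: 09:30-12:00, 15:00-17:00, 17:30-20:00.
Nadia free: 09:00-11:30, 16:30-18:30 (invert busy blocks within the working day).
Mateo free: 08:00-13:00, 15:30-19:30 (invert busy blocks within the working day).
Divya free: 09:30-11:30, 17:00-21:00 (invert busy blocks within the working day).
Wei ∩ Erik: 08:00-12:00, 16:00-18:30, 20:30-21:00.
Wei ∩ Erik ∩ Oona: 08:30-12:00, 17:00-18:30.
Wei ∩ Erik ∩ Oona ∩ Finn: 09:30-12:00, 17:30-18:30.
Wei ∩ Erik ∩ Oona ∩ Finn ∩ Nadia: 09:30-11:30, 17:30-18:30.
Wei ∩ Erik ∩ Oona ∩ Finn ∩ Nadia ∩ Mateo: 09:30-11:30, 17:30-18:30.
Wei ∩ Erik ∩ Oona ∩ Finn ∩ Nadia ∩ Mateo ∩ Divya: 09:30-11:30, 17:30-18:30.
Those are the intersection windows.
The last common window of at least 90 minutes is 09:30-11:30; a 90-minute meeting can start as late as 10:00 and still end by 11:30.

10:00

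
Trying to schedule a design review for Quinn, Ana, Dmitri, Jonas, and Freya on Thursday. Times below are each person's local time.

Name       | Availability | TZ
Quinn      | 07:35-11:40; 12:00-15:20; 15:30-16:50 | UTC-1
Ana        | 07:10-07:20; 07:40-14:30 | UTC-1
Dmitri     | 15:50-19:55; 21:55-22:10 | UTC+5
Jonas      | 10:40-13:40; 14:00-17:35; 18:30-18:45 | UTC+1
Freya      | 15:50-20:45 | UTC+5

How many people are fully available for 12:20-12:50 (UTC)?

3

Quinn in UTC: 08:35-12:40, 13:00-16:20, 16:30-17:50 (add 1h to convert from UTC-1).
Ana in UTC: 08:10-08:20, 08:40-15:30 (add 1h to convert from UTC-1).
Dmitri in UTC: 10:50-14:55, 16:55-17:10 (subtract 5h to convert from UTC+5).
Jonas in UTC: 09:40-12:40, 13:00-16:35, 17:30-17:45 (subtract 1h to convert from UTC+1).
Freya in UTC: 10:50-15:45 (subtract 5h to convert from UTC+5).
Ana, Dmitri, and Freya can make the full 12:20-12:50 slot — that's 3.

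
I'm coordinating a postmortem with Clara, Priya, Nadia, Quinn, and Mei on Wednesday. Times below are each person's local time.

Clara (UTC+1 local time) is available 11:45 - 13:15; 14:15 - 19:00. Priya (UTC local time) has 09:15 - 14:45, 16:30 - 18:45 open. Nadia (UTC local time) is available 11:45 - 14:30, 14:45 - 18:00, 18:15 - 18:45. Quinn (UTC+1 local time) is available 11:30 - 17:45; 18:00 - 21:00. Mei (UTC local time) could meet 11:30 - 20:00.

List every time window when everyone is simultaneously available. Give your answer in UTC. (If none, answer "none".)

Clara in UTC: 10:45-12:15, 13:15-18:00 (subtract 1h to convert from UTC+1).
Priya in UTC: 09:15-14:45, 16:30-18:45.
Nadia in UTC: 11:45-14:30, 14:45-18:00, 18:15-18:45.
Quinn in UTC: 10:30-16:45, 17:00-20:00 (subtract 1h to convert from UTC+1).
Mei in UTC: 11:30-20:00.
Clara ∩ Priya: 10:45-12:15, 13:15-14:45, 16:30-18:00.
Clara ∩ Priya ∩ Nadia: 11:45-12:15, 13:15-14:30, 16:30-18:00.
Clara ∩ Priya ∩ Nadia ∩ Quinn: 11:45-12:15, 13:15-14:30, 16:30-16:45, 17:00-18:00.
Clara ∩ Priya ∩ Nadia ∩ Quinn ∩ Mei: 11:45-12:15, 13:15-14:30, 16:30-16:45, 17:00-18:00.
So the common availability across everyone is 11:45-12:15, 13:15-14:30, 16:30-16:45, 17:00-18:00.

11:45-12:15, 13:15-14:30, 16:30-16:45, 17:00-18:00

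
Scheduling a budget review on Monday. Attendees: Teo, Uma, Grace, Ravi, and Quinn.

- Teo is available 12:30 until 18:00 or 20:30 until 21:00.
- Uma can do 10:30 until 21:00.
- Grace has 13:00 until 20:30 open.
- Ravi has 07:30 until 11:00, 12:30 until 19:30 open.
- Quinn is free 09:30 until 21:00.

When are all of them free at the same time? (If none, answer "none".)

Teo ∩ Uma: 12:30-18:00, 20:30-21:00.
Teo ∩ Uma ∩ Grace: 13:00-18:00.
Teo ∩ Uma ∩ Grace ∩ Ravi: 13:00-18:00.
Teo ∩ Uma ∩ Grace ∩ Ravi ∩ Quinn: 13:00-18:00.

13:00-18:00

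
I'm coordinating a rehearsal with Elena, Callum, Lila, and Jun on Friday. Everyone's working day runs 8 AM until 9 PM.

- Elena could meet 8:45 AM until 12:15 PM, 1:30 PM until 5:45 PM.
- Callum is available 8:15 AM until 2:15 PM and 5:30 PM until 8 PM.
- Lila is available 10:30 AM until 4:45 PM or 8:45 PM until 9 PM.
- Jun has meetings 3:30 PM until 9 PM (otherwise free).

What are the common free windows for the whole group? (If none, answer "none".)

10:30-12:15, 13:30-14:15

Elena free: 08:45-12:15, 13:30-17:45.
Callum free: 08:15-14:15, 17:30-20:00.
Lila free: 10:30-16:45, 20:45-21:00.
Jun free: 08:00-15:30 (invert busy blocks within the working day).
Elena ∩ Callum: 08:45-12:15, 13:30-14:15, 17:30-17:45.
Elena ∩ Callum ∩ Lila: 10:30-12:15, 13:30-14:15.
Elena ∩ Callum ∩ Lila ∩ Jun: 10:30-12:15, 13:30-14:15.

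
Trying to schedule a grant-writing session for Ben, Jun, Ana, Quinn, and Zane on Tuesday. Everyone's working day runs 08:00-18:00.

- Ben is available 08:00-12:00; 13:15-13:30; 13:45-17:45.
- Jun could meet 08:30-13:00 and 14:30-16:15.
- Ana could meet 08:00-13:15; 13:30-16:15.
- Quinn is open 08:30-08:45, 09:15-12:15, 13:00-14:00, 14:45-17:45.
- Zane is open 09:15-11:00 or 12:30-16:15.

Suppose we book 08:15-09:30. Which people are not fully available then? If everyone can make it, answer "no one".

Ben: free for 08:15-09:30. Jun: not fully free for 08:15-09:30. Ana: free for 08:15-09:30. Quinn: not fully free for 08:15-09:30. Zane: not fully free for 08:15-09:30.

Jun, Quinn, Zane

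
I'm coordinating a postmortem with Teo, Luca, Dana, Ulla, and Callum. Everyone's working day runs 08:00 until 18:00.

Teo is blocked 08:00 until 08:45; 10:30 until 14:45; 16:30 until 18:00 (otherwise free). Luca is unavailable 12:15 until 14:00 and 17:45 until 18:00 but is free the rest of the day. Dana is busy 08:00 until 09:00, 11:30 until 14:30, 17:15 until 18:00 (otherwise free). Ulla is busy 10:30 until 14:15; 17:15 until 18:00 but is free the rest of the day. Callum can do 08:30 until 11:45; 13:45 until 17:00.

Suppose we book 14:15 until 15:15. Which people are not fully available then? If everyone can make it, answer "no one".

Teo free: 08:45-10:30, 14:45-16:30 (invert busy blocks within the working day).
Luca free: 08:00-12:15, 14:00-17:45 (invert busy blocks within the working day).
Dana free: 09:00-11:30, 14:30-17:15 (invert busy blocks within the working day).
Ulla free: 08:00-10:30, 14:15-17:15 (invert busy blocks within the working day).
Callum free: 08:30-11:45, 13:45-17:00.
Teo: not fully free for 14:15-15:15. Luca: free for 14:15-15:15. Dana: not fully free for 14:15-15:15. Ulla: free for 14:15-15:15. Callum: free for 14:15-15:15.

Dana, Teo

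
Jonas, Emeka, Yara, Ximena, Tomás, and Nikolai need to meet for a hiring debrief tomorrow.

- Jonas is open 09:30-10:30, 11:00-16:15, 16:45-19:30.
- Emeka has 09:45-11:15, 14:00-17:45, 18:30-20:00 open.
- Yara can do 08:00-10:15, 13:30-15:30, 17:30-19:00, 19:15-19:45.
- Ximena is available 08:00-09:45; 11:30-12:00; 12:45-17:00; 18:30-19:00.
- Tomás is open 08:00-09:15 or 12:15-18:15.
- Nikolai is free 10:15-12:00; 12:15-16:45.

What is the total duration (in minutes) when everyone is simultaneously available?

90

Jonas ∩ Emeka: 09:45-10:30, 11:00-11:15, 14:00-16:15, 16:45-17:45, 18:30-19:30.
Jonas ∩ Emeka ∩ Yara: 09:45-10:15, 14:00-15:30, 17:30-17:45, 18:30-19:00, 19:15-19:30.
Jonas ∩ Emeka ∩ Yara ∩ Ximena: 14:00-15:30, 18:30-19:00.
Jonas ∩ Emeka ∩ Yara ∩ Ximena ∩ Tomás: 14:00-15:30.
Jonas ∩ Emeka ∩ Yara ∩ Ximena ∩ Tomás ∩ Nikolai: 14:00-15:30.
That's a single block of 90 minutes.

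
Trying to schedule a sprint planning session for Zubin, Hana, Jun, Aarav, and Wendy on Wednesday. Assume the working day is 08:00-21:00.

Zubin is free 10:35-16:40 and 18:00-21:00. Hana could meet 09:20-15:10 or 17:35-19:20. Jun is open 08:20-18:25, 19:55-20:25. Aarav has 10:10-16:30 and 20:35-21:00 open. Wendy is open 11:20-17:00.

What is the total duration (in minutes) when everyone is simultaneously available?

230

Zubin ∩ Hana: 10:35-15:10, 18:00-19:20.
Zubin ∩ Hana ∩ Jun: 10:35-15:10, 18:00-18:25.
Zubin ∩ Hana ∩ Jun ∩ Aarav: 10:35-15:10.
Zubin ∩ Hana ∩ Jun ∩ Aarav ∩ Wendy: 11:20-15:10.
So the common availability across everyone is 11:20-15:10.
That's a single block of 230 minutes.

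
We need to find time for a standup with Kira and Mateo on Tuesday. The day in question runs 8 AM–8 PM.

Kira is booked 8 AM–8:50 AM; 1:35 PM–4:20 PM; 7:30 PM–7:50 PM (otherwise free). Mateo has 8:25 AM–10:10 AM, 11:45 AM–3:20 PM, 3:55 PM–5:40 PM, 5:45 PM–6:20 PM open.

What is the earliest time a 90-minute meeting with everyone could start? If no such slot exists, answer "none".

11:45

Kira free: 08:50-13:35, 16:20-19:30, 19:50-20:00 (invert busy blocks within the working day).
Mateo free: 08:25-10:10, 11:45-15:20, 15:55-17:40, 17:45-18:20.
Kira ∩ Mateo: 08:50-10:10, 11:45-13:35, 16:20-17:40, 17:45-18:20.
So the common availability across everyone is 08:50-10:10, 11:45-13:35, 16:20-17:40, 17:45-18:20.
The first common window of at least 90 minutes is 11:45-13:35, so the earliest start is 11:45.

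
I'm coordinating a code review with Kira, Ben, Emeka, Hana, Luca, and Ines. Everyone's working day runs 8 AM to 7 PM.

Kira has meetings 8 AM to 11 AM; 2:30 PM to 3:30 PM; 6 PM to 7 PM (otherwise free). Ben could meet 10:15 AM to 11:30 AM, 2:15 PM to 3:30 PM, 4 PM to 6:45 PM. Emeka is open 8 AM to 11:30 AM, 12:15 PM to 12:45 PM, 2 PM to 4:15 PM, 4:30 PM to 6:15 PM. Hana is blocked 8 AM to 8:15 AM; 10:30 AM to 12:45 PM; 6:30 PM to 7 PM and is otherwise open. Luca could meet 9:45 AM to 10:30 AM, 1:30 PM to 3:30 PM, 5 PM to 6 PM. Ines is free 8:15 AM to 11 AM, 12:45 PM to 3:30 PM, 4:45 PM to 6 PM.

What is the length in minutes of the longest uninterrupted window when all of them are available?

Kira free: 11:00-14:30, 15:30-18:00 (invert busy blocks within the working day).
Ben free: 10:15-11:30, 14:15-15:30, 16:00-18:45.
Emeka free: 08:00-11:30, 12:15-12:45, 14:00-16:15, 16:30-18:15.
Hana free: 08:15-10:30, 12:45-18:30 (invert busy blocks within the working day).
Luca free: 09:45-10:30, 13:30-15:30, 17:00-18:00.
Ines free: 08:15-11:00, 12:45-15:30, 16:45-18:00.
Kira ∩ Ben: 11:00-11:30, 14:15-14:30, 16:00-18:00.
Kira ∩ Ben ∩ Emeka: 11:00-11:30, 14:15-14:30, 16:00-16:15, 16:30-18:00.
Kira ∩ Ben ∩ Emeka ∩ Hana: 14:15-14:30, 16:00-16:15, 16:30-18:00.
Kira ∩ Ben ∩ Emeka ∩ Hana ∩ Luca: 14:15-14:30, 17:00-18:00.
Kira ∩ Ben ∩ Emeka ∩ Hana ∩ Luca ∩ Ines: 14:15-14:30, 17:00-18:00.
The longest is 17:00-18:00 at 60 minutes.

60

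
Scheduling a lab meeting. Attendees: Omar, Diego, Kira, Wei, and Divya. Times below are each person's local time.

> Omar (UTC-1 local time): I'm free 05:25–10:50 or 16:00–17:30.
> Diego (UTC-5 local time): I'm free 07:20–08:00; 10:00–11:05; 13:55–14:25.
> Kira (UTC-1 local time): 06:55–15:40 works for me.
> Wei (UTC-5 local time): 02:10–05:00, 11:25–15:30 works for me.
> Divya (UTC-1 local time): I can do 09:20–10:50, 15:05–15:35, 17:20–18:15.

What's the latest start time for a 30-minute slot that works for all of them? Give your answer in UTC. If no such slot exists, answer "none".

none

Omar in UTC: 06:25-11:50, 17:00-18:30 (add 1h to convert from UTC-1).
Diego in UTC: 12:20-13:00, 15:00-16:05, 18:55-19:25 (add 5h to convert from UTC-5).
Kira in UTC: 07:55-16:40 (add 1h to convert from UTC-1).
Wei in UTC: 07:10-10:00, 16:25-20:30 (add 5h to convert from UTC-5).
Divya in UTC: 10:20-11:50, 16:05-16:35, 18:20-19:15 (add 1h to convert from UTC-1).
Omar ∩ Diego: ∅.
Omar ∩ Diego ∩ Kira: ∅.
Omar ∩ Diego ∩ Kira ∩ Wei: ∅.
Omar ∩ Diego ∩ Kira ∩ Wei ∩ Divya: ∅.
There is no time when everyone is free.
No common window is at least 30 minutes long.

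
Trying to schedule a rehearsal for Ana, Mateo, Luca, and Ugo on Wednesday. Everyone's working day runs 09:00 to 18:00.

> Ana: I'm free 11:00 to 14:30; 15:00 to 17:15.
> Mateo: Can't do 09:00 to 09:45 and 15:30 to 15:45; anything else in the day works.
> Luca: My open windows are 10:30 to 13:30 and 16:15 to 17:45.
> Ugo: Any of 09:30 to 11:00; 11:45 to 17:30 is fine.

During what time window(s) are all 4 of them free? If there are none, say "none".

11:45-13:30, 16:15-17:15

Ana free: 11:00-14:30, 15:00-17:15.
Mateo free: 09:45-15:30, 15:45-18:00 (invert busy blocks within the working day).
Luca free: 10:30-13:30, 16:15-17:45.
Ugo free: 09:30-11:00, 11:45-17:30.
Ana ∩ Mateo: 11:00-14:30, 15:00-15:30, 15:45-17:15.
Ana ∩ Mateo ∩ Luca: 11:00-13:30, 16:15-17:15.
Ana ∩ Mateo ∩ Luca ∩ Ugo: 11:45-13:30, 16:15-17:15.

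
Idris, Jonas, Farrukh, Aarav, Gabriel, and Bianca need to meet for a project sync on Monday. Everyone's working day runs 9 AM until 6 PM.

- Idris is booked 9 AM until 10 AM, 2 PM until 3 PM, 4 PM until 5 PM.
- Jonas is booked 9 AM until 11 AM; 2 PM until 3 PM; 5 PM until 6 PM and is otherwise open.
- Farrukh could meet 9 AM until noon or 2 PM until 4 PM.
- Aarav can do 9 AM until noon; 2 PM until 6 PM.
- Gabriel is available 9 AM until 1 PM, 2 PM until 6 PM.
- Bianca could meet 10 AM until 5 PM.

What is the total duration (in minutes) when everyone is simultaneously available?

Idris free: 10:00-14:00, 15:00-16:00, 17:00-18:00 (invert busy blocks within the working day).
Jonas free: 11:00-14:00, 15:00-17:00 (invert busy blocks within the working day).
Farrukh free: 09:00-12:00, 14:00-16:00.
Aarav free: 09:00-12:00, 14:00-18:00.
Gabriel free: 09:00-13:00, 14:00-18:00.
Bianca free: 10:00-17:00.
Idris ∩ Jonas: 11:00-14:00, 15:00-16:00.
Idris ∩ Jonas ∩ Farrukh: 11:00-12:00, 15:00-16:00.
Idris ∩ Jonas ∩ Farrukh ∩ Aarav: 11:00-12:00, 15:00-16:00.
Idris ∩ Jonas ∩ Farrukh ∩ Aarav ∩ Gabriel: 11:00-12:00, 15:00-16:00.
Idris ∩ Jonas ∩ Farrukh ∩ Aarav ∩ Gabriel ∩ Bianca: 11:00-12:00, 15:00-16:00.
Summing the common windows: 60 + 60 = 120 minutes.

120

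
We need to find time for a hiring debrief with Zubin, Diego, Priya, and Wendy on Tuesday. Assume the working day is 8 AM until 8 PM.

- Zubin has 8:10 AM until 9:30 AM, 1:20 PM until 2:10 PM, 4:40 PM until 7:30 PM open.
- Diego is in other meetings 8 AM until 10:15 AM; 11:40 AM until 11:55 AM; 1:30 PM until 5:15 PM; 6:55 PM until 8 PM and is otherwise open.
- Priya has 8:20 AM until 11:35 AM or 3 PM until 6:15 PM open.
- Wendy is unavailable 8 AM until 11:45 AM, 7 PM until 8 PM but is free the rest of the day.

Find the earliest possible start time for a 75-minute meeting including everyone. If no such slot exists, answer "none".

none

Zubin free: 08:10-09:30, 13:20-14:10, 16:40-19:30.
Diego free: 10:15-11:40, 11:55-13:30, 17:15-18:55 (invert busy blocks within the working day).
Priya free: 08:20-11:35, 15:00-18:15.
Wendy free: 11:45-19:00 (invert busy blocks within the working day).
Zubin ∩ Diego: 13:20-13:30, 17:15-18:55.
Zubin ∩ Diego ∩ Priya: 17:15-18:15.
Zubin ∩ Diego ∩ Priya ∩ Wendy: 17:15-18:15.
No common window is at least 75 minutes long.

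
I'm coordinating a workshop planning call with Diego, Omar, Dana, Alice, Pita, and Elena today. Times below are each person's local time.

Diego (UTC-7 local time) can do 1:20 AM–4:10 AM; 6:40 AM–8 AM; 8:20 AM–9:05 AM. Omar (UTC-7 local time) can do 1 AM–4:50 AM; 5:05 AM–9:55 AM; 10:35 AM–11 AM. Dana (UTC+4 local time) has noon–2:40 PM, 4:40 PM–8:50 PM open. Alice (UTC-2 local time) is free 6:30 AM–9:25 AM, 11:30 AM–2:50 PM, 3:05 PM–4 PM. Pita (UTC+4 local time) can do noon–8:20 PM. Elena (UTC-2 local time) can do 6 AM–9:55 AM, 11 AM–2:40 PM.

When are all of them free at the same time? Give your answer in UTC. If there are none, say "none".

08:30-10:40, 13:40-15:00, 15:20-16:05

Diego in UTC: 08:20-11:10, 13:40-15:00, 15:20-16:05 (add 7h to convert from UTC-7).
Omar in UTC: 08:00-11:50, 12:05-16:55, 17:35-18:00 (add 7h to convert from UTC-7).
Dana in UTC: 08:00-10:40, 12:40-16:50 (subtract 4h to convert from UTC+4).
Alice in UTC: 08:30-11:25, 13:30-16:50, 17:05-18:00 (add 2h to convert from UTC-2).
Pita in UTC: 08:00-16:20 (subtract 4h to convert from UTC+4).
Elena in UTC: 08:00-11:55, 13:00-16:40 (add 2h to convert from UTC-2).
Diego ∩ Omar: 08:20-11:10, 13:40-15:00, 15:20-16:05.
Diego ∩ Omar ∩ Dana: 08:20-10:40, 13:40-15:00, 15:20-16:05.
Diego ∩ Omar ∩ Dana ∩ Alice: 08:30-10:40, 13:40-15:00, 15:20-16:05.
Diego ∩ Omar ∩ Dana ∩ Alice ∩ Pita: 08:30-10:40, 13:40-15:00, 15:20-16:05.
Diego ∩ Omar ∩ Dana ∩ Alice ∩ Pita ∩ Elena: 08:30-10:40, 13:40-15:00, 15:20-16:05.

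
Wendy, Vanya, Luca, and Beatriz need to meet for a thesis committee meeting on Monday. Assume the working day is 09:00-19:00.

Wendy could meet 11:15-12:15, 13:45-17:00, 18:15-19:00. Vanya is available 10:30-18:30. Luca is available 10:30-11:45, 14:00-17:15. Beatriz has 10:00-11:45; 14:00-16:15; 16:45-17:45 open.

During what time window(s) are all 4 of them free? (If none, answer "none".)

11:15-11:45, 14:00-16:15, 16:45-17:00

Wendy ∩ Vanya: 11:15-12:15, 13:45-17:00, 18:15-18:30.
Wendy ∩ Vanya ∩ Luca: 11:15-11:45, 14:00-17:00.
Wendy ∩ Vanya ∩ Luca ∩ Beatriz: 11:15-11:45, 14:00-16:15, 16:45-17:00.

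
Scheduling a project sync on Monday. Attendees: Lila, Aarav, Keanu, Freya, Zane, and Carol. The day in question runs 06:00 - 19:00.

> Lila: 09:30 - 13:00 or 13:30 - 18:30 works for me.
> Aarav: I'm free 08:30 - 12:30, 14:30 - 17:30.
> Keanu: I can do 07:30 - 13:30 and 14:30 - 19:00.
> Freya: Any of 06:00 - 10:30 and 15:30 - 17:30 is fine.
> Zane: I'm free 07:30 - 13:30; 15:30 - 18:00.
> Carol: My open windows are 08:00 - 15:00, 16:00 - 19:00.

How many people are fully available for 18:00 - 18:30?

3

Lila, Keanu, and Carol can make the full 18:00-18:30 slot — that's 3.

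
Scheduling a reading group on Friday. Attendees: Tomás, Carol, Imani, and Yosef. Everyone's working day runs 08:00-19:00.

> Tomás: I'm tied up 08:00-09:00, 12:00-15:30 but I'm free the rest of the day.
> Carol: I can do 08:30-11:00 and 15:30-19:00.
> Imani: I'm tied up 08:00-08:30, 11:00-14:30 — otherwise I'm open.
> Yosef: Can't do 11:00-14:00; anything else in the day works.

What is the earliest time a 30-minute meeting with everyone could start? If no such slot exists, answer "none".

Tomás free: 09:00-12:00, 15:30-19:00 (invert busy blocks within the working day).
Carol free: 08:30-11:00, 15:30-19:00.
Imani free: 08:30-11:00, 14:30-19:00 (invert busy blocks within the working day).
Yosef free: 08:00-11:00, 14:00-19:00 (invert busy blocks within the working day).
Tomás ∩ Carol: 09:00-11:00, 15:30-19:00.
Tomás ∩ Carol ∩ Imani: 09:00-11:00, 15:30-19:00.
Tomás ∩ Carol ∩ Imani ∩ Yosef: 09:00-11:00, 15:30-19:00.
The first common window of at least 30 minutes is 09:00-11:00, so the earliest start is 09:00.

09:00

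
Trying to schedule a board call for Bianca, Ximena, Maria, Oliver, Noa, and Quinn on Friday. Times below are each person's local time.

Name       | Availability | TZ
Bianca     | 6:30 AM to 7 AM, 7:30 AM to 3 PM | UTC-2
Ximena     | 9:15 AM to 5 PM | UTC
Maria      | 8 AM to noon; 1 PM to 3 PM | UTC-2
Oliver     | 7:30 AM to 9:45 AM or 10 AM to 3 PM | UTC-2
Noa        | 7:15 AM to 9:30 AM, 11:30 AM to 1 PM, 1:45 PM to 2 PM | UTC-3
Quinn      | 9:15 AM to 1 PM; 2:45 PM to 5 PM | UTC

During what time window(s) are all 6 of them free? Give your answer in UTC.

10:15-11:45, 12:00-12:30, 15:00-16:00, 16:45-17:00

Bianca in UTC: 08:30-09:00, 09:30-17:00 (add 2h to convert from UTC-2).
Ximena in UTC: 09:15-17:00.
Maria in UTC: 10:00-14:00, 15:00-17:00 (add 2h to convert from UTC-2).
Oliver in UTC: 09:30-11:45, 12:00-17:00 (add 2h to convert from UTC-2).
Noa in UTC: 10:15-12:30, 14:30-16:00, 16:45-17:00 (add 3h to convert from UTC-3).
Quinn in UTC: 09:15-13:00, 14:45-17:00.
Bianca ∩ Ximena: 09:30-17:00.
Bianca ∩ Ximena ∩ Maria: 10:00-14:00, 15:00-17:00.
Bianca ∩ Ximena ∩ Maria ∩ Oliver: 10:00-11:45, 12:00-14:00, 15:00-17:00.
Bianca ∩ Ximena ∩ Maria ∩ Oliver ∩ Noa: 10:15-11:45, 12:00-12:30, 15:00-16:00, 16:45-17:00.
Bianca ∩ Ximena ∩ Maria ∩ Oliver ∩ Noa ∩ Quinn: 10:15-11:45, 12:00-12:30, 15:00-16:00, 16:45-17:00.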